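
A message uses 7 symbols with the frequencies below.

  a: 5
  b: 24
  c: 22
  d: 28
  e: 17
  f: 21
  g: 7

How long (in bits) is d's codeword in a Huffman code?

2

Repeatedly merge the two smallest:
merge a(5) and g(7): 12
merge 12 and e(17): 29
merge f(21) and c(22): 43
merge b(24) and d(28): 52
merge 29 and 43: 72
merge 52 and 72: 124
d sits 2 levels below the root, so its codeword is 2 bits.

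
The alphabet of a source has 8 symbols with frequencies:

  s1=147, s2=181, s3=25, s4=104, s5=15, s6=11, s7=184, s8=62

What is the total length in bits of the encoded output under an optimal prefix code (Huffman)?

Greedily combine the two least-frequent nodes:
s6(11) + s5(15) → 26
s3(25) + 26 → 51
51 + s8(62) → 113
s4(104) + 113 → 217
s1(147) + s2(181) → 328
s7(184) + 217 → 401
328 + 401 → 729
Each symbol's bit-cost is frequency × depth; summing gives 1865 bits (equivalently 26 + 51 + 113 + 217 + 328 + 401 + 729).

1865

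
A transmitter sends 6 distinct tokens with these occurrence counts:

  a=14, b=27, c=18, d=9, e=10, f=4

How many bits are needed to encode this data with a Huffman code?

Greedily combine the two least-frequent nodes:
combine f(4), d(9) → 13
combine e(10), 13 → 23
combine a(14), c(18) → 32
combine 23, b(27) → 50
combine 32, 50 → 82
The encoded length is the sum of every internal node's weight: 13 + 23 + 32 + 50 + 82 = 200 bits.

200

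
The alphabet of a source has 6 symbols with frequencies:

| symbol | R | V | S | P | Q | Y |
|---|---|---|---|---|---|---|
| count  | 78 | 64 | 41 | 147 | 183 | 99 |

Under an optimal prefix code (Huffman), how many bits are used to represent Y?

Huffman merges, smallest pair first:
merge S(41) and V(64): 105
merge R(78) and Y(99): 177
merge 105 and P(147): 252
merge 177 and Q(183): 360
merge 252 and 360: 612
Y sits 3 levels below the root, so its codeword is 3 bits.

3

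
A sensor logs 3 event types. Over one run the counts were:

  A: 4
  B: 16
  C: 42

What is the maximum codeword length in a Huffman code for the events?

Merge the two lowest-weight nodes at each step:
merge A(4) and B(16): 20
merge 20 and C(42): 62
The rarest symbols sit at the bottom; the longest codeword is 2 bits.

2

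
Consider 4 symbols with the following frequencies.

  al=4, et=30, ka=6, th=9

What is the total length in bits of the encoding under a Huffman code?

78

Greedily combine the two least-frequent nodes:
combine al(4), ka(6) → 10
combine th(9), 10 → 19
combine 19, et(30) → 49
The encoded length is the sum of every internal node's weight: 10 + 19 + 49 = 78 bits.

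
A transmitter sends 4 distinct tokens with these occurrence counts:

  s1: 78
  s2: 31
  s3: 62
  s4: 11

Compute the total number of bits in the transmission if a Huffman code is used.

328

Greedily combine the two least-frequent nodes:
merge s4(11) and s2(31): 42
merge 42 and s3(62): 104
merge s1(78) and 104: 182
Total encoded bits = sum of merged weights = 42 + 104 + 182 = 328.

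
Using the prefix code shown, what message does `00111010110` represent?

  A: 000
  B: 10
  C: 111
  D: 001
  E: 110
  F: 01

Read left to right; each codeword is recognised as soon as it completes (prefix code):
  001→D | 110→E | 10→B | 110→E
Decoded message: DEBE

DEBE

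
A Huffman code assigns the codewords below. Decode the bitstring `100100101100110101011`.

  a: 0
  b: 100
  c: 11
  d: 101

Read left to right; each codeword is recognised as soon as it completes (prefix code):
  100→b | 100→b | 101→d | 100→b | 11→c | 0→a | 101→d | 0→a | 11→c
Decoded message: bbdbcadac

bbdbcadac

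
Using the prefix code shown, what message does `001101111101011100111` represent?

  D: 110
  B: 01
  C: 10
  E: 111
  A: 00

ADEDCEAE

Read left to right; each codeword is recognised as soon as it completes (prefix code):
  00→A | 110→D | 111→E | 110→D | 10→C | 111→E | 00→A | 111→E
Decoded message: ADEDCEAE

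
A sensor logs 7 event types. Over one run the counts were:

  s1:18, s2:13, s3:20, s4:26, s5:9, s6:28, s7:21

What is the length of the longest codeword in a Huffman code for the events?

4

Merge the two lowest-weight nodes at each step:
merge s5(9) and s2(13): 22
merge s1(18) and s3(20): 38
merge s7(21) and 22: 43
merge s4(26) and s6(28): 54
merge 38 and 43: 81
merge 54 and 81: 135
The first pair merged (s5, s2) ends up deepest, at depth 4.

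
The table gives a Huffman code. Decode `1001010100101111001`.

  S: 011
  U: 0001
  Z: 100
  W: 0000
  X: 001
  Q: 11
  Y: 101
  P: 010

ZYPPQQX

Read left to right; each codeword is recognised as soon as it completes (prefix code):
  100→Z | 101→Y | 010→P | 010→P | 11→Q | 11→Q | 001→X
Decoded message: ZYPPQQX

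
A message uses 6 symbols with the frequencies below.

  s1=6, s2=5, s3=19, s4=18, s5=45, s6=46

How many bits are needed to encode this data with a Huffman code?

Build the Huffman tree bottom-up:
s2(5) + s1(6) → 11
11 + s4(18) → 29
s3(19) + 29 → 48
s5(45) + s6(46) → 91
48 + 91 → 139
The encoded length is the sum of every internal node's weight: 11 + 29 + 48 + 91 + 139 = 318 bits.

318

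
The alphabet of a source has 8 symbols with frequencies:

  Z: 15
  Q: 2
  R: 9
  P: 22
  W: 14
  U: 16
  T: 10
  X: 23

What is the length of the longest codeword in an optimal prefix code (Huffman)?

5

Merge the two lowest-weight nodes at each step:
combine Q(2), R(9) → 11
combine T(10), 11 → 21
combine W(14), Z(15) → 29
combine U(16), 21 → 37
combine P(22), X(23) → 45
combine 29, 37 → 66
combine 45, 66 → 111
Maximum depth reached is 5.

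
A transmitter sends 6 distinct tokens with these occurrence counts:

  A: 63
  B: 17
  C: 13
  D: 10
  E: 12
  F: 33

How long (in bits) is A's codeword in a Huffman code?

1

Repeatedly merge the two smallest:
D(10) + E(12) → 22
C(13) + B(17) → 30
22 + 30 → 52
F(33) + 52 → 85
A(63) + 85 → 148
A sits one level below the root: a 1-bit codeword.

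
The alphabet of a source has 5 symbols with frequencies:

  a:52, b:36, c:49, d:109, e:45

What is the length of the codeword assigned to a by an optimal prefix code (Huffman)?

Repeatedly merge the two smallest:
merge b(36) and e(45): 81
merge c(49) and a(52): 101
merge 81 and 101: 182
merge d(109) and 182: 291
The subtree containing a is merged 3 times, so code length = 3.

3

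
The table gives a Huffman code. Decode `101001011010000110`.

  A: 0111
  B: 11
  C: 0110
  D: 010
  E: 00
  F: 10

Read left to right; each codeword is recognised as soon as it completes (prefix code):
  10→F | 10→F | 010→D | 11→B | 010→D | 00→E | 0110→C
Decoded message: FFDBDEC

FFDBDEC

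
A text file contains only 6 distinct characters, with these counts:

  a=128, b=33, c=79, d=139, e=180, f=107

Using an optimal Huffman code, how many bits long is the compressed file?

1663

Build the Huffman tree bottom-up:
combine b(33), c(79) → 112
combine f(107), 112 → 219
combine a(128), d(139) → 267
combine e(180), 219 → 399
combine 267, 399 → 666
Each symbol's bit-cost is frequency × depth; summing gives 1663 bits (equivalently 112 + 219 + 267 + 399 + 666).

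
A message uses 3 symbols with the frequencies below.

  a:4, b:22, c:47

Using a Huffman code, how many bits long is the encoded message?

Greedily combine the two least-frequent nodes:
a(4) + b(22) → 26
26 + c(47) → 73
Total encoded bits = sum of merged weights = 26 + 73 = 99.

99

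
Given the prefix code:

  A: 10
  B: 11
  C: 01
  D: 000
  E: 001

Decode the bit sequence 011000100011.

CAEDB

Read left to right; each codeword is recognised as soon as it completes (prefix code):
  01→C | 10→A | 001→E | 000→D | 11→B
Decoded message: CAEDB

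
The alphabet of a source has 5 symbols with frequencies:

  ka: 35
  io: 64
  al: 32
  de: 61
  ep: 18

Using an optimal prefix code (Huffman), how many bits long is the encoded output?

Merge the two smallest weights repeatedly:
ep(18) + al(32) → 50
ka(35) + 50 → 85
de(61) + io(64) → 125
85 + 125 → 210
Total encoded bits = sum of merged weights = 50 + 85 + 125 + 210 = 470.

470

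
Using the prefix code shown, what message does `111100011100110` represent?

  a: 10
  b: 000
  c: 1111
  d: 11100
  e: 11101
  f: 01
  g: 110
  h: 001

Read left to right; each codeword is recognised as soon as it completes (prefix code):
  1111→c | 000→b | 11100→d | 110→g
Decoded message: cbdg

cbdg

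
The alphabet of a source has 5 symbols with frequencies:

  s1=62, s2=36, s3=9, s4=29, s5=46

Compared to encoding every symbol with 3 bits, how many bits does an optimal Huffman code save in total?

144

Fixed-length: 3 bits × 182 symbols = 546 bits.
Huffman merges:
combine s3(9), s4(29) → 38
combine s2(36), 38 → 74
combine s5(46), s1(62) → 108
combine 74, 108 → 182
Huffman total = 38 + 74 + 108 + 182 = 402 bits.
Saving = 546 − 402 = 144 bits.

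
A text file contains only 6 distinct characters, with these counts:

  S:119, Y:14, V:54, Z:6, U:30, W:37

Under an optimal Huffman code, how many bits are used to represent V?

2

Build the tree from the bottom:
combine Z(6), Y(14) → 20
combine 20, U(30) → 50
combine W(37), 50 → 87
combine V(54), 87 → 141
combine S(119), 141 → 260
V sits 2 levels below the root, so its codeword is 2 bits.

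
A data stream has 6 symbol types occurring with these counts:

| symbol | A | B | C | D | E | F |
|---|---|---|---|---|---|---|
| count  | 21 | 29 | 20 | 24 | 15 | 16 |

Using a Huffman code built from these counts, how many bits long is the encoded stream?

322

Merge the two smallest weights repeatedly:
merge E(15) and F(16): 31
merge C(20) and A(21): 41
merge D(24) and B(29): 53
merge 31 and 41: 72
merge 53 and 72: 125
Each symbol's bit-cost is frequency × depth; summing gives 322 bits (equivalently 31 + 41 + 53 + 72 + 125).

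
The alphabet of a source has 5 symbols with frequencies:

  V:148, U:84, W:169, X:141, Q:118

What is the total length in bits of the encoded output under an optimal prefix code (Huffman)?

Build the Huffman tree bottom-up:
combine U(84), Q(118) → 202
combine X(141), V(148) → 289
combine W(169), 202 → 371
combine 289, 371 → 660
Each symbol's bit-cost is frequency × depth; summing gives 1522 bits (equivalently 202 + 289 + 371 + 660).

1522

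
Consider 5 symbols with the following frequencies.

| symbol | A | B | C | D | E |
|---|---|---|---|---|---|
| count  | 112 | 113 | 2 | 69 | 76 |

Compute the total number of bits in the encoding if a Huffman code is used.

815

Greedily combine the two least-frequent nodes:
merge C(2) and D(69): 71
merge 71 and E(76): 147
merge A(112) and B(113): 225
merge 147 and 225: 372
Total encoded bits = sum of merged weights = 71 + 147 + 225 + 372 = 815.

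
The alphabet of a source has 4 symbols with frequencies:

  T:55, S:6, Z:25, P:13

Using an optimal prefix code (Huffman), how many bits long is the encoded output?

162

Merge the two smallest weights repeatedly:
merge S(6) and P(13): 19
merge 19 and Z(25): 44
merge 44 and T(55): 99
Each symbol's bit-cost is frequency × depth; summing gives 162 bits (equivalently 19 + 44 + 99).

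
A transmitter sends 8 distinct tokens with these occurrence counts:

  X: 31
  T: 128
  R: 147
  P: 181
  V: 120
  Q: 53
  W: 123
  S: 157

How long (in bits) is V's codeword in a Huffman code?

Huffman merges, smallest pair first:
X(31) + Q(53) → 84
84 + V(120) → 204
W(123) + T(128) → 251
R(147) + S(157) → 304
P(181) + 204 → 385
251 + 304 → 555
385 + 555 → 940
V's leaf is at depth 3, giving a 3-bit codeword.

3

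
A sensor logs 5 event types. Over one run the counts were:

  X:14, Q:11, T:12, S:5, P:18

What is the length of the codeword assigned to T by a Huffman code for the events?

2

Huffman merges, smallest pair first:
merge S(5) and Q(11): 16
merge T(12) and X(14): 26
merge 16 and P(18): 34
merge 26 and 34: 60
The subtree containing T is merged 2 times, so code length = 2.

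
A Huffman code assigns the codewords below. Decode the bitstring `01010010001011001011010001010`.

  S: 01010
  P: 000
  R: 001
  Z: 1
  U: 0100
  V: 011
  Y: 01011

SUYRVUS

Read left to right; each codeword is recognised as soon as it completes (prefix code):
  01010→S | 0100→U | 01011→Y | 001→R | 011→V | 0100→U | 01010→S
Decoded message: SUYRVUS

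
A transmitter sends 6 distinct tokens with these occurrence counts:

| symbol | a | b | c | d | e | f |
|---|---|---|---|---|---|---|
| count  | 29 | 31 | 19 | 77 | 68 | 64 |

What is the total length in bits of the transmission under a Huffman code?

703

Build the Huffman tree bottom-up:
merge c(19) and a(29): 48
merge b(31) and 48: 79
merge f(64) and e(68): 132
merge d(77) and 79: 156
merge 132 and 156: 288
Total encoded bits = sum of merged weights = 48 + 79 + 132 + 156 + 288 = 703.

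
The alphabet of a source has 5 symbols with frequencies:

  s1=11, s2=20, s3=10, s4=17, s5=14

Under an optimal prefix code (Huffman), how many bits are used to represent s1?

Repeatedly merge the two smallest:
s3(10) + s1(11) → 21
s5(14) + s4(17) → 31
s2(20) + 21 → 41
31 + 41 → 72
The subtree containing s1 is merged 3 times, so code length = 3.

3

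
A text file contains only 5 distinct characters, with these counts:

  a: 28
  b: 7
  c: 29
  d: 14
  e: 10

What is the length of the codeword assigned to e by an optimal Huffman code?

Huffman merges, smallest pair first:
merge b(7) and e(10): 17
merge d(14) and 17: 31
merge a(28) and c(29): 57
merge 31 and 57: 88
e's leaf is at depth 3, giving a 3-bit codeword.

3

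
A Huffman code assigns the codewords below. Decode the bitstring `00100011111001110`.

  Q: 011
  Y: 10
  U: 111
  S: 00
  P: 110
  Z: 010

SYSUPQY

Read left to right; each codeword is recognised as soon as it completes (prefix code):
  00→S | 10→Y | 00→S | 111→U | 110→P | 011→Q | 10→Y
Decoded message: SYSUPQY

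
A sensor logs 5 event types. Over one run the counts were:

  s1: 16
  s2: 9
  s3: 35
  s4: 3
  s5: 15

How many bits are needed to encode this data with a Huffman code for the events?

160

Merge the two smallest weights repeatedly:
s4(3) + s2(9) → 12
12 + s5(15) → 27
s1(16) + 27 → 43
s3(35) + 43 → 78
The encoded length is the sum of every internal node's weight: 12 + 27 + 43 + 78 = 160 bits.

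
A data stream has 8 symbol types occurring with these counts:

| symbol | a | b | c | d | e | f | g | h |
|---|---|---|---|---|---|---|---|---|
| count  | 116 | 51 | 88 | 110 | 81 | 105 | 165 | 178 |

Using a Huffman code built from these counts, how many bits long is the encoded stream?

Build the Huffman tree bottom-up:
combine b(51), e(81) → 132
combine c(88), f(105) → 193
combine d(110), a(116) → 226
combine 132, g(165) → 297
combine h(178), 193 → 371
combine 226, 297 → 523
combine 371, 523 → 894
Each symbol's bit-cost is frequency × depth; summing gives 2636 bits (equivalently 132 + 193 + 226 + 297 + 371 + 523 + 894).

2636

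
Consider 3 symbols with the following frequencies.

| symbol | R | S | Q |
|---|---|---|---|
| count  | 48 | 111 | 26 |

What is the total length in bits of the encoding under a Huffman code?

259

Build the Huffman tree bottom-up:
merge Q(26) and R(48): 74
merge 74 and S(111): 185
Each symbol's bit-cost is frequency × depth; summing gives 259 bits (equivalently 74 + 185).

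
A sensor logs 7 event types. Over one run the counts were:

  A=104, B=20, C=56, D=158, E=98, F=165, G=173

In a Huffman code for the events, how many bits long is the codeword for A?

3

Repeatedly merge the two smallest:
merge B(20) and C(56): 76
merge 76 and E(98): 174
merge A(104) and D(158): 262
merge F(165) and G(173): 338
merge 174 and 262: 436
merge 338 and 436: 774
A sits 3 levels below the root, so its codeword is 3 bits.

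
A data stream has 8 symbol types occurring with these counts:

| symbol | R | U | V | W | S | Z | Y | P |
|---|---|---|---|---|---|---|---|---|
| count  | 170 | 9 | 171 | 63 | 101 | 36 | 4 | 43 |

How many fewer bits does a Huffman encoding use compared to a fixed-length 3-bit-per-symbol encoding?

Fixed-length: 3 bits × 597 symbols = 1791 bits.
Huffman merges:
Y(4) + U(9) → 13
13 + Z(36) → 49
P(43) + 49 → 92
W(63) + 92 → 155
S(101) + 155 → 256
R(170) + V(171) → 341
256 + 341 → 597
Huffman total = 13 + 49 + 92 + 155 + 256 + 341 + 597 = 1503 bits.
Saving = 1791 − 1503 = 288 bits.

288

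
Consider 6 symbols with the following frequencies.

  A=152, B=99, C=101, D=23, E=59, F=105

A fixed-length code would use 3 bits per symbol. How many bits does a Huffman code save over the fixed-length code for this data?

Fixed-length: 3 bits × 539 symbols = 1617 bits.
Huffman merges:
combine D(23), E(59) → 82
combine 82, B(99) → 181
combine C(101), F(105) → 206
combine A(152), 181 → 333
combine 206, 333 → 539
Huffman total = 82 + 181 + 206 + 333 + 539 = 1341 bits.
Saving = 1617 − 1341 = 276 bits.

276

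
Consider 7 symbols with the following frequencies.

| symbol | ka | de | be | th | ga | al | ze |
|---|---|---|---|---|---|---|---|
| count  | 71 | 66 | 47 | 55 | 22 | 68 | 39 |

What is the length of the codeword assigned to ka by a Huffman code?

2

Repeatedly merge the two smallest:
ga(22) + ze(39) → 61
be(47) + th(55) → 102
61 + de(66) → 127
al(68) + ka(71) → 139
102 + 127 → 229
139 + 229 → 368
ka's leaf is at depth 2, giving a 2-bit codeword.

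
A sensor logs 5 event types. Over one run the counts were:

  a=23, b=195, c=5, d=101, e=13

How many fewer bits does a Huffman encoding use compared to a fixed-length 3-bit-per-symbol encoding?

Fixed-length: 3 bits × 337 symbols = 1011 bits.
Huffman merges:
c(5) + e(13) → 18
18 + a(23) → 41
41 + d(101) → 142
142 + b(195) → 337
Huffman total = 18 + 41 + 142 + 337 = 538 bits.
Saving = 1011 − 538 = 473 bits.

473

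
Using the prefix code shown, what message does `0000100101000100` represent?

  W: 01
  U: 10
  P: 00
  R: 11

PPUWWPWP

Read left to right; each codeword is recognised as soon as it completes (prefix code):
  00→P | 00→P | 10→U | 01→W | 01→W | 00→P | 01→W | 00→P
Decoded message: PPUWWPWP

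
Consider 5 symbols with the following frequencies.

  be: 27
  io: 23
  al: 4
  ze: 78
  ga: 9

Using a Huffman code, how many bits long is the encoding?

Greedily combine the two least-frequent nodes:
combine al(4), ga(9) → 13
combine 13, io(23) → 36
combine be(27), 36 → 63
combine 63, ze(78) → 141
Total encoded bits = sum of merged weights = 13 + 36 + 63 + 141 = 253.

253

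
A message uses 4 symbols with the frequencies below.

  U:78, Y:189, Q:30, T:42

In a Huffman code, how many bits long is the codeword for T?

Repeatedly merge the two smallest:
Q(30) + T(42) → 72
72 + U(78) → 150
150 + Y(189) → 339
The subtree containing T is merged 3 times, so code length = 3.

3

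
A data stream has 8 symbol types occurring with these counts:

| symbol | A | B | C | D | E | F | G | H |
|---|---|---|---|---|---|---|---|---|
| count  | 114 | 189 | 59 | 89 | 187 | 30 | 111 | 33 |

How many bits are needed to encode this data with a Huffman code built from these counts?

2245

Build the Huffman tree bottom-up:
F(30) + H(33) → 63
C(59) + 63 → 122
D(89) + G(111) → 200
A(114) + 122 → 236
E(187) + B(189) → 376
200 + 236 → 436
376 + 436 → 812
Each symbol's bit-cost is frequency × depth; summing gives 2245 bits (equivalently 63 + 122 + 200 + 236 + 376 + 436 + 812).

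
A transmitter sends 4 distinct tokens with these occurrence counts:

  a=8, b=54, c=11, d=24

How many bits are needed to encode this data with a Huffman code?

Build the Huffman tree bottom-up:
a(8) + c(11) → 19
19 + d(24) → 43
43 + b(54) → 97
Total encoded bits = sum of merged weights = 19 + 43 + 97 = 159.

159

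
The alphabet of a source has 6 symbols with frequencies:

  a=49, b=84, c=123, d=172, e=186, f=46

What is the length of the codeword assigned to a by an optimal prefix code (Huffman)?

4

Build the tree from the bottom:
f(46) + a(49) → 95
b(84) + 95 → 179
c(123) + d(172) → 295
179 + e(186) → 365
295 + 365 → 660
a's leaf is at depth 4, giving a 4-bit codeword.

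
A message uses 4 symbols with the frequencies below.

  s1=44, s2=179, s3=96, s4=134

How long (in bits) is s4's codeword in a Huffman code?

2

Huffman merges, smallest pair first:
combine s1(44), s3(96) → 140
combine s4(134), 140 → 274
combine s2(179), 274 → 453
s4's leaf is at depth 2, giving a 2-bit codeword.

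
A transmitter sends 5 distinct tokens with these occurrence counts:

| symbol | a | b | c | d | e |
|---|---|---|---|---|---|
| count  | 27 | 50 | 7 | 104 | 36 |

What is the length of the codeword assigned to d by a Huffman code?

Huffman merges, smallest pair first:
merge c(7) and a(27): 34
merge 34 and e(36): 70
merge b(50) and 70: 120
merge d(104) and 120: 224
d sits one level below the root: a 1-bit codeword.

1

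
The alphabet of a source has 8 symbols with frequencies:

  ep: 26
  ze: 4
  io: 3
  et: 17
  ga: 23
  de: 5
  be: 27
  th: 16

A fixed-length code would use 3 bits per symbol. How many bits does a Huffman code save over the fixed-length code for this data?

Fixed-length: 3 bits × 121 symbols = 363 bits.
Huffman merges:
combine io(3), ze(4) → 7
combine de(5), 7 → 12
combine 12, th(16) → 28
combine et(17), ga(23) → 40
combine ep(26), be(27) → 53
combine 28, 40 → 68
combine 53, 68 → 121
Huffman total = 7 + 12 + 28 + 40 + 53 + 68 + 121 = 329 bits.
Saving = 363 − 329 = 34 bits.

34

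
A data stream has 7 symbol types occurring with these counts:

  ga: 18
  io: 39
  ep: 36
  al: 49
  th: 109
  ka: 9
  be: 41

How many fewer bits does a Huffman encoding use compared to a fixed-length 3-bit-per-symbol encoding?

131

Fixed-length: 3 bits × 301 symbols = 903 bits.
Huffman merges:
merge ka(9) and ga(18): 27
merge 27 and ep(36): 63
merge io(39) and be(41): 80
merge al(49) and 63: 112
merge 80 and th(109): 189
merge 112 and 189: 301
Huffman total = 27 + 63 + 80 + 112 + 189 + 301 = 772 bits.
Saving = 903 − 772 = 131 bits.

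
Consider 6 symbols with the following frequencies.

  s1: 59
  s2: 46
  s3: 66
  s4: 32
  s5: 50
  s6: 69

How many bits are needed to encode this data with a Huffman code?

Merge the two smallest weights repeatedly:
merge s4(32) and s2(46): 78
merge s5(50) and s1(59): 109
merge s3(66) and s6(69): 135
merge 78 and 109: 187
merge 135 and 187: 322
The encoded length is the sum of every internal node's weight: 78 + 109 + 135 + 187 + 322 = 831 bits.

831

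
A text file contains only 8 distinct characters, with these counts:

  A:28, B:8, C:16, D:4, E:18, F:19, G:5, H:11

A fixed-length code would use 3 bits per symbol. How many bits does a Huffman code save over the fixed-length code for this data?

21

Fixed-length: 3 bits × 109 symbols = 327 bits.
Huffman merges:
combine D(4), G(5) → 9
combine B(8), 9 → 17
combine H(11), C(16) → 27
combine 17, E(18) → 35
combine F(19), 27 → 46
combine A(28), 35 → 63
combine 46, 63 → 109
Huffman total = 9 + 17 + 27 + 35 + 46 + 63 + 109 = 306 bits.
Saving = 327 − 306 = 21 bits.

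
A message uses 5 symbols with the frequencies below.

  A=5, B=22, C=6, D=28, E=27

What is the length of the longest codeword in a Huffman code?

Merge the two lowest-weight nodes at each step:
combine A(5), C(6) → 11
combine 11, B(22) → 33
combine E(27), D(28) → 55
combine 33, 55 → 88
The rarest symbols sit at the bottom; the longest codeword is 3 bits.

3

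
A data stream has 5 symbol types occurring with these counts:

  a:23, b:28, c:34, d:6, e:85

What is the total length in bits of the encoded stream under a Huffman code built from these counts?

Build the Huffman tree bottom-up:
combine d(6), a(23) → 29
combine b(28), 29 → 57
combine c(34), 57 → 91
combine e(85), 91 → 176
Each symbol's bit-cost is frequency × depth; summing gives 353 bits (equivalently 29 + 57 + 91 + 176).

353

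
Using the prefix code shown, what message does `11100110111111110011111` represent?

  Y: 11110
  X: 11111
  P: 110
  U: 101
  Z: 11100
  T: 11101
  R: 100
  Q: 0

Read left to right; each codeword is recognised as soon as it completes (prefix code):
  11100→Z | 110→P | 11111→X | 11100→Z | 11111→X
Decoded message: ZPXZX

ZPXZX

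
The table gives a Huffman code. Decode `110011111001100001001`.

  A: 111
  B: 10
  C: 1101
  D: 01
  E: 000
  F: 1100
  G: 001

Read left to right; each codeword is recognised as soon as it completes (prefix code):
  1100→F | 111→A | 1100→F | 1100→F | 001→G | 001→G
Decoded message: FAFFGG

FAFFGG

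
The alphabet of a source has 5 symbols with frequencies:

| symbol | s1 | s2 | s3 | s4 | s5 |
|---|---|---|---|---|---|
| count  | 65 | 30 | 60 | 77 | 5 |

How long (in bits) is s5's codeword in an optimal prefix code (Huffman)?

Build the tree from the bottom:
s5(5) + s2(30) → 35
35 + s3(60) → 95
s1(65) + s4(77) → 142
95 + 142 → 237
s5 sits 3 levels below the root, so its codeword is 3 bits.

3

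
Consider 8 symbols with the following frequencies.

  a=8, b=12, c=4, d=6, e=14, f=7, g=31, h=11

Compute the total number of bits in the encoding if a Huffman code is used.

258

Merge the two smallest weights repeatedly:
merge c(4) and d(6): 10
merge f(7) and a(8): 15
merge 10 and h(11): 21
merge b(12) and e(14): 26
merge 15 and 21: 36
merge 26 and g(31): 57
merge 36 and 57: 93
The encoded length is the sum of every internal node's weight: 10 + 15 + 21 + 26 + 36 + 57 + 93 = 258 bits.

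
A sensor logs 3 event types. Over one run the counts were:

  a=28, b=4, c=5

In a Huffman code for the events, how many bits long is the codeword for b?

Huffman merges, smallest pair first:
combine b(4), c(5) → 9
combine 9, a(28) → 37
b's leaf is at depth 2, giving a 2-bit codeword.

2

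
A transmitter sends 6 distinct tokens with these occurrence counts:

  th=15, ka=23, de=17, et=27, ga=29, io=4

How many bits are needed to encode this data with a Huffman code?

285

Merge the two smallest weights repeatedly:
io(4) + th(15) → 19
de(17) + 19 → 36
ka(23) + et(27) → 50
ga(29) + 36 → 65
50 + 65 → 115
Total encoded bits = sum of merged weights = 19 + 36 + 50 + 65 + 115 = 285.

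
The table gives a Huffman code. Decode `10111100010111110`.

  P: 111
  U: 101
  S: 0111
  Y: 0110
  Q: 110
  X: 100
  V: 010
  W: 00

UPWVPQ

Read left to right; each codeword is recognised as soon as it completes (prefix code):
  101→U | 111→P | 00→W | 010→V | 111→P | 110→Q
Decoded message: UPWVPQ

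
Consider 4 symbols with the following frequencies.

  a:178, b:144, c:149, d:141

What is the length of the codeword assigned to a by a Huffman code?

Repeatedly merge the two smallest:
d(141) + b(144) → 285
c(149) + a(178) → 327
285 + 327 → 612
a's leaf is at depth 2, giving a 2-bit codeword.

2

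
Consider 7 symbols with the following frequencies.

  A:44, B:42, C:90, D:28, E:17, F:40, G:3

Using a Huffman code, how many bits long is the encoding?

678

Greedily combine the two least-frequent nodes:
G(3) + E(17) → 20
20 + D(28) → 48
F(40) + B(42) → 82
A(44) + 48 → 92
82 + C(90) → 172
92 + 172 → 264
The encoded length is the sum of every internal node's weight: 20 + 48 + 82 + 92 + 172 + 264 = 678 bits.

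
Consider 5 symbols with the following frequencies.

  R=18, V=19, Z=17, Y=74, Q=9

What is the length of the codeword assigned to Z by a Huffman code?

3

Huffman merges, smallest pair first:
Q(9) + Z(17) → 26
R(18) + V(19) → 37
26 + 37 → 63
63 + Y(74) → 137
Z sits 3 levels below the root, so its codeword is 3 bits.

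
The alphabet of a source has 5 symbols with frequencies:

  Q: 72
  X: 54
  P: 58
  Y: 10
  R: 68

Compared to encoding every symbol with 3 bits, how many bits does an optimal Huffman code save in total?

Fixed-length: 3 bits × 262 symbols = 786 bits.
Huffman merges:
combine Y(10), X(54) → 64
combine P(58), 64 → 122
combine R(68), Q(72) → 140
combine 122, 140 → 262
Huffman total = 64 + 122 + 140 + 262 = 588 bits.
Saving = 786 − 588 = 198 bits.

198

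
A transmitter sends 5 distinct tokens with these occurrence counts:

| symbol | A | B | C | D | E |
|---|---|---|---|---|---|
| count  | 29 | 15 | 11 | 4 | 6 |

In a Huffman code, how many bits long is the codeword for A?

Repeatedly merge the two smallest:
merge D(4) and E(6): 10
merge 10 and C(11): 21
merge B(15) and 21: 36
merge A(29) and 36: 65
A is a child of the root — depth 1, so its codeword is a single bit.

1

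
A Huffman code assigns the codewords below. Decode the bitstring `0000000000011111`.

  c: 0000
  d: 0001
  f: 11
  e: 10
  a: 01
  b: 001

Read left to right; each codeword is recognised as soon as it completes (prefix code):
  0000→c | 0000→c | 0001→d | 11→f | 11→f
Decoded message: ccdff

ccdff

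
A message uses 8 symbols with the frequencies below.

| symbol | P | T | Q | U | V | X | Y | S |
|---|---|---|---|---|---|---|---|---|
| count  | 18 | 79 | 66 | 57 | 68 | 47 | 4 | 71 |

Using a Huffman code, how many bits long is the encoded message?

Greedily combine the two least-frequent nodes:
combine Y(4), P(18) → 22
combine 22, X(47) → 69
combine U(57), Q(66) → 123
combine V(68), 69 → 137
combine S(71), T(79) → 150
combine 123, 137 → 260
combine 150, 260 → 410
Each symbol's bit-cost is frequency × depth; summing gives 1171 bits (equivalently 22 + 69 + 123 + 137 + 150 + 260 + 410).

1171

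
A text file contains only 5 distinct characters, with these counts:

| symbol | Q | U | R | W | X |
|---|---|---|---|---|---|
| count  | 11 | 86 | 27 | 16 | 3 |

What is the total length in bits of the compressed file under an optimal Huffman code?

244

Merge the two smallest weights repeatedly:
X(3) + Q(11) → 14
14 + W(16) → 30
R(27) + 30 → 57
57 + U(86) → 143
Each symbol's bit-cost is frequency × depth; summing gives 244 bits (equivalently 14 + 30 + 57 + 143).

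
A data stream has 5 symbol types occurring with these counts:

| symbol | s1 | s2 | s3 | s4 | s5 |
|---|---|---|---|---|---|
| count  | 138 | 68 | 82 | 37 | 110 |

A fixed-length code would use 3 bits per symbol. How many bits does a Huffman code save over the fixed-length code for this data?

330

Fixed-length: 3 bits × 435 symbols = 1305 bits.
Huffman merges:
s4(37) + s2(68) → 105
s3(82) + 105 → 187
s5(110) + s1(138) → 248
187 + 248 → 435
Huffman total = 105 + 187 + 248 + 435 = 975 bits.
Saving = 1305 − 975 = 330 bits.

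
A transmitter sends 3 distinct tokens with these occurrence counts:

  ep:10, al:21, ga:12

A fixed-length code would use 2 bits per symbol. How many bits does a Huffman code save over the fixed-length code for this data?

21

Fixed-length: 2 bits × 43 symbols = 86 bits.
Huffman merges:
ep(10) + ga(12) → 22
al(21) + 22 → 43
Huffman total = 22 + 43 = 65 bits.
Saving = 86 − 65 = 21 bits.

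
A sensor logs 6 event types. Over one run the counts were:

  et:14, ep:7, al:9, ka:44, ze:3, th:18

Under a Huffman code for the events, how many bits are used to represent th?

Huffman merges, smallest pair first:
merge ze(3) and ep(7): 10
merge al(9) and 10: 19
merge et(14) and th(18): 32
merge 19 and 32: 51
merge ka(44) and 51: 95
th sits 3 levels below the root, so its codeword is 3 bits.

3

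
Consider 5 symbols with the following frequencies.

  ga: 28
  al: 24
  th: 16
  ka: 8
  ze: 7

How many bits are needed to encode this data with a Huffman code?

Build the Huffman tree bottom-up:
ze(7) + ka(8) → 15
15 + th(16) → 31
al(24) + ga(28) → 52
31 + 52 → 83
The encoded length is the sum of every internal node's weight: 15 + 31 + 52 + 83 = 181 bits.

181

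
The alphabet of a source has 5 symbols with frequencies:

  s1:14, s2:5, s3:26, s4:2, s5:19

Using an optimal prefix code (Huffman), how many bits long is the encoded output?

134

Merge the two smallest weights repeatedly:
merge s4(2) and s2(5): 7
merge 7 and s1(14): 21
merge s5(19) and 21: 40
merge s3(26) and 40: 66
Total encoded bits = sum of merged weights = 7 + 21 + 40 + 66 = 134.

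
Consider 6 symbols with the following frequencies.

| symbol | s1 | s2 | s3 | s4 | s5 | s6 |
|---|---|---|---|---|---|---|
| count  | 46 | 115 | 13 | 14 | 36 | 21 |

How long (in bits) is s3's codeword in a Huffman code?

Huffman merges, smallest pair first:
s3(13) + s4(14) → 27
s6(21) + 27 → 48
s5(36) + s1(46) → 82
48 + 82 → 130
s2(115) + 130 → 245
The subtree containing s3 is merged 4 times, so code length = 4.

4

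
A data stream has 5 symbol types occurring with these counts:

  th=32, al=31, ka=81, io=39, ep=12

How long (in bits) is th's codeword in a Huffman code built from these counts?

3

Huffman merges, smallest pair first:
combine ep(12), al(31) → 43
combine th(32), io(39) → 71
combine 43, 71 → 114
combine ka(81), 114 → 195
th's leaf is at depth 3, giving a 3-bit codeword.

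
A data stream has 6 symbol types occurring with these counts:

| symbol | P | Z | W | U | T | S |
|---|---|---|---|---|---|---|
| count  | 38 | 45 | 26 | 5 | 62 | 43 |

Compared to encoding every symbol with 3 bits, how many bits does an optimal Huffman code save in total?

Fixed-length: 3 bits × 219 symbols = 657 bits.
Huffman merges:
U(5) + W(26) → 31
31 + P(38) → 69
S(43) + Z(45) → 88
T(62) + 69 → 131
88 + 131 → 219
Huffman total = 31 + 69 + 88 + 131 + 219 = 538 bits.
Saving = 657 − 538 = 119 bits.

119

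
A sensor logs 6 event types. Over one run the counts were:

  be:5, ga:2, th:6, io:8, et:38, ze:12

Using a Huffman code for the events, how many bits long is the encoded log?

144

Greedily combine the two least-frequent nodes:
merge ga(2) and be(5): 7
merge th(6) and 7: 13
merge io(8) and ze(12): 20
merge 13 and 20: 33
merge 33 and et(38): 71
Total encoded bits = sum of merged weights = 7 + 13 + 20 + 33 + 71 = 144.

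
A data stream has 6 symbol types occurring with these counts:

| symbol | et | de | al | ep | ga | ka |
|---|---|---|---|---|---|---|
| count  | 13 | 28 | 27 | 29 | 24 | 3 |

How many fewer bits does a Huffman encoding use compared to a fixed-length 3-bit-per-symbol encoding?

68

Fixed-length: 3 bits × 124 symbols = 372 bits.
Huffman merges:
combine ka(3), et(13) → 16
combine 16, ga(24) → 40
combine al(27), de(28) → 55
combine ep(29), 40 → 69
combine 55, 69 → 124
Huffman total = 16 + 40 + 55 + 69 + 124 = 304 bits.
Saving = 372 − 304 = 68 bits.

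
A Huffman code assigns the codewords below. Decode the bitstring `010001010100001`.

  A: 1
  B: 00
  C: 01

Read left to right; each codeword is recognised as soon as it completes (prefix code):
  01→C | 00→B | 01→C | 01→C | 01→C | 00→B | 00→B | 1→A
Decoded message: CBCCCBBA

CBCCCBBA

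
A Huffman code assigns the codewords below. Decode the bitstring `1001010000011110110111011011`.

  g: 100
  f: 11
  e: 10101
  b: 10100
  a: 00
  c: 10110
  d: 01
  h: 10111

Read left to right; each codeword is recognised as soon as it completes (prefix code):
  100→g | 10100→b | 00→a | 01→d | 11→f | 10110→c | 11→f | 10110→c | 11→f
Decoded message: gbadfcfcf

gbadfcfcf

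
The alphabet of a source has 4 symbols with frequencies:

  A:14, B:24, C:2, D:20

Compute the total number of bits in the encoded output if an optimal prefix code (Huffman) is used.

Merge the two smallest weights repeatedly:
merge C(2) and A(14): 16
merge 16 and D(20): 36
merge B(24) and 36: 60
The encoded length is the sum of every internal node's weight: 16 + 36 + 60 = 112 bits.

112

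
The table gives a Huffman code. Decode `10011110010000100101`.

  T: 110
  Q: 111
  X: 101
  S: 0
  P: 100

PQPPSSPX

Read left to right; each codeword is recognised as soon as it completes (prefix code):
  100→P | 111→Q | 100→P | 100→P | 0→S | 0→S | 100→P | 101→X
Decoded message: PQPPSSPX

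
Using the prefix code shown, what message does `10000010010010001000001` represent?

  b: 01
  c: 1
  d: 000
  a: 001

cdaaadcda

Read left to right; each codeword is recognised as soon as it completes (prefix code):
  1→c | 000→d | 001→a | 001→a | 001→a | 000→d | 1→c | 000→d | 001→a
Decoded message: cdaaadcda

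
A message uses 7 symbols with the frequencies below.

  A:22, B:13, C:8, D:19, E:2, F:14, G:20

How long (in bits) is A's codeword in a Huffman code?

Build the tree from the bottom:
merge E(2) and C(8): 10
merge 10 and B(13): 23
merge F(14) and D(19): 33
merge G(20) and A(22): 42
merge 23 and 33: 56
merge 42 and 56: 98
The subtree containing A is merged 2 times, so code length = 2.

2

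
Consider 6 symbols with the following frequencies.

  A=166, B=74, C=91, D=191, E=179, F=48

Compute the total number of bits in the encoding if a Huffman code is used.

1833

Merge the two smallest weights repeatedly:
F(48) + B(74) → 122
C(91) + 122 → 213
A(166) + E(179) → 345
D(191) + 213 → 404
345 + 404 → 749
Total encoded bits = sum of merged weights = 122 + 213 + 345 + 404 + 749 = 1833.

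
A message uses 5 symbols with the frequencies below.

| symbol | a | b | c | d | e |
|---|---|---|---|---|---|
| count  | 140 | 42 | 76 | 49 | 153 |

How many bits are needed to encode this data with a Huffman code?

Greedily combine the two least-frequent nodes:
merge b(42) and d(49): 91
merge c(76) and 91: 167
merge a(140) and e(153): 293
merge 167 and 293: 460
Total encoded bits = sum of merged weights = 91 + 167 + 293 + 460 = 1011.

1011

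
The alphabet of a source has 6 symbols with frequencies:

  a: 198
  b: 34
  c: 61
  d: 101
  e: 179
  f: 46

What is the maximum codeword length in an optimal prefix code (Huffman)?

Merge the two lowest-weight nodes at each step:
merge b(34) and f(46): 80
merge c(61) and 80: 141
merge d(101) and 141: 242
merge e(179) and a(198): 377
merge 242 and 377: 619
Maximum depth reached is 4.

4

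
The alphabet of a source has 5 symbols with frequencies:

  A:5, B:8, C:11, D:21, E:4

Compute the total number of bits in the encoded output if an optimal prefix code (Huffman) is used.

103

Merge the two smallest weights repeatedly:
E(4) + A(5) → 9
B(8) + 9 → 17
C(11) + 17 → 28
D(21) + 28 → 49
The encoded length is the sum of every internal node's weight: 9 + 17 + 28 + 49 = 103 bits.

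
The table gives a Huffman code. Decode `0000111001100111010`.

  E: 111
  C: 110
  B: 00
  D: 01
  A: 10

Read left to right; each codeword is recognised as soon as it completes (prefix code):
  00→B | 00→B | 111→E | 00→B | 110→C | 01→D | 110→C | 10→A
Decoded message: BBEBCDCA

BBEBCDCA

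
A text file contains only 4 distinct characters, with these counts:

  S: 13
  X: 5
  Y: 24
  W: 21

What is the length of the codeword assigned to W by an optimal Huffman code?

2

Build the tree from the bottom:
X(5) + S(13) → 18
18 + W(21) → 39
Y(24) + 39 → 63
W sits 2 levels below the root, so its codeword is 2 bits.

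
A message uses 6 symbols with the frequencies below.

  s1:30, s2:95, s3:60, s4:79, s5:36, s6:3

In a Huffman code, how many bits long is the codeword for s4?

Huffman merges, smallest pair first:
combine s6(3), s1(30) → 33
combine 33, s5(36) → 69
combine s3(60), 69 → 129
combine s4(79), s2(95) → 174
combine 129, 174 → 303
s4 sits 2 levels below the root, so its codeword is 2 bits.

2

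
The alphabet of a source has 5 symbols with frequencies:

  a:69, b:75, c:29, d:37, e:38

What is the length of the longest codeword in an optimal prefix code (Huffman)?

Merge the two lowest-weight nodes at each step:
merge c(29) and d(37): 66
merge e(38) and 66: 104
merge a(69) and b(75): 144
merge 104 and 144: 248
Maximum depth reached is 3.

3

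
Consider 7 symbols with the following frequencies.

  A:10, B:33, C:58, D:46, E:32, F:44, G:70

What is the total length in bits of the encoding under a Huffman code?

Greedily combine the two least-frequent nodes:
combine A(10), E(32) → 42
combine B(33), 42 → 75
combine F(44), D(46) → 90
combine C(58), G(70) → 128
combine 75, 90 → 165
combine 128, 165 → 293
Total encoded bits = sum of merged weights = 42 + 75 + 90 + 128 + 165 + 293 = 793.

793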